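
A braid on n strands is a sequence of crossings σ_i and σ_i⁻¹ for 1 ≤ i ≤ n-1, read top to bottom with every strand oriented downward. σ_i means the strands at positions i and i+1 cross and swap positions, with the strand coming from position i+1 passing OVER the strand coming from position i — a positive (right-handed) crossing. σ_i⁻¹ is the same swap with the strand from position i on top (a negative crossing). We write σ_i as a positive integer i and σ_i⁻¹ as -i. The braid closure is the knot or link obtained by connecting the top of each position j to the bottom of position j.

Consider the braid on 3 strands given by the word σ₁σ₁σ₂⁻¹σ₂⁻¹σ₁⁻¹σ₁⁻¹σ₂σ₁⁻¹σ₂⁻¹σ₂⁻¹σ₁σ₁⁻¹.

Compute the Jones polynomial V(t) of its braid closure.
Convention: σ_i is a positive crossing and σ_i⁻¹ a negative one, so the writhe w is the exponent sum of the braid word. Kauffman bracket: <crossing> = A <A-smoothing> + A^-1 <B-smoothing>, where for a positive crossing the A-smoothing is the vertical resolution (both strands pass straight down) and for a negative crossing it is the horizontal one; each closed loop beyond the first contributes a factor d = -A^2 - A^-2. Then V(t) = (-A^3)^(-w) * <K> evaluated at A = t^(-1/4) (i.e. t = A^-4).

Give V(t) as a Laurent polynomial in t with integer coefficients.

The presented braid s1 s1 s2^-1 s2^-1 s1^-1 s1^-1 s2 s1^-1 s2^-1 s2^-1 s1 s1^-1 on 3 strands reduces by inverse Markov moves (closure unchanged at each step):
  Deconjugate: the word is γ·β·γ⁻¹ with γ = s1 (prefix) and γ⁻¹ = s1^-1 (suffix); strip both.
Reduced to β = s1 s2^-1 s2^-1 s1^-1 s1^-1 s2 s1^-1 s2^-1 s2^-1 s1 on 3 strands, 10 crossings.
Compute on β:
Braid: s1 s2^-1 s2^-1 s1^-1 s1^-1 s2 s1^-1 s2^-1 s2^-1 s1 on 3 strands, 10 crossings.
Writhe w = (#positive) - (#negative) = 3 - 7 = -4.
Computing the Kauffman bracket via state sum. There are 2^10 = 1024 states.
Each crossing splits two ways (0=vertical, 1=horizontal). The state's weight is A^(#A-smoothings - #B-smoothings) * d^(loops - 1).
Tabulate the states by total A-exponent and number of loops L (A-exp: L × count):
  A^10: L=6 ×1
  A^8: L=5 ×10
  A^6: L=4 ×43, L=6 ×2
  A^4: L=3 ×98, L=5 ×22
  A^2: L=2 ×118, L=4 ×88, L=6 ×4
  A^0: L=1 ×60, L=3 ×162, L=5 ×30
  A^-2: L=2 ×128, L=4 ×79, L=6 ×3
  A^-4: L=1 ×23, L=3 ×84, L=5 ×13
  A^-6: L=2 ×27, L=4 ×18
  A^-8: L=1 ×2, L=3 ×8
  A^-10: L=2 ×1
Each group contributes A^e * Σ count * d^(L-1):
Powers of d = -A^2 - A^-2: d^2 = A^4 + 2 + A^-4; d^3 = -A^6 - 3*A^2 - 3*A^-2 - A^-6; d^4 = A^8 + 4*A^4 + 6 + 4*A^-4 + A^-8; d^5 = -A^10 - 5*A^6 - 10*A^2 - 10*A^-2 - 5*A^-6 - A^-10.
  A^10 * (d^5) = -A^20 - 5*A^16 - 10*A^12 - 10*A^8 - 5*A^4 - 1
  A^8 * (10*d^4) = 10*A^16 + 40*A^12 + 60*A^8 + 40*A^4 + 10
  A^6 * (43*d^3 + 2*d^5) = -2*A^16 - 53*A^12 - 149*A^8 - 149*A^4 - 53 - 2*A^-4
  A^4 * (98*d^2 + 22*d^4) = 22*A^12 + 186*A^8 + 328*A^4 + 186 + 22*A^-4
  A^2 * (118*d + 88*d^3 + 4*d^5) = -4*A^12 - 108*A^8 - 422*A^4 - 422 - 108*A^-4 - 4*A^-8
  A^0 * (60 + 162*d^2 + 30*d^4) = 30*A^8 + 282*A^4 + 564 + 282*A^-4 + 30*A^-8
  A^-2 * (128*d + 79*d^3 + 3*d^5) = -3*A^8 - 94*A^4 - 395 - 395*A^-4 - 94*A^-8 - 3*A^-12
  A^-4 * (23 + 84*d^2 + 13*d^4) = 13*A^4 + 136 + 269*A^-4 + 136*A^-8 + 13*A^-12
  A^-6 * (27*d + 18*d^3) = -18 - 81*A^-4 - 81*A^-8 - 18*A^-12
  A^-8 * (2 + 8*d^2) = 8*A^-4 + 18*A^-8 + 8*A^-12
  A^-10 * (d) = -A^-8 - A^-12
Summing the groups: <K> = -A^20 + 3*A^16 - 5*A^12 + 6*A^8 - 7*A^4 + 7 - 5*A^-4 + 4*A^-8 - A^-12
Normalise by the writhe: (-A^3)^(-w) = (-A^3)^(4) = A^12, so f(A) = A^12 * <K> = -A^32 + 3*A^28 - 5*A^24 + 6*A^20 - 7*A^16 + 7*A^12 - 5*A^8 + 4*A^4 - 1.
Substitute A = t^(-1/4), i.e. A^e → t^(-e/4): V(t) = -1 + 4*t^-1 - 5*t^-2 + 7*t^-3 - 7*t^-4 + 6*t^-5 - 5*t^-6 + 3*t^-7 - t^-8

Answer: -1 + 4*t^-1 - 5*t^-2 + 7*t^-3 - 7*t^-4 + 6*t^-5 - 5*t^-6 + 3*t^-7 - t^-8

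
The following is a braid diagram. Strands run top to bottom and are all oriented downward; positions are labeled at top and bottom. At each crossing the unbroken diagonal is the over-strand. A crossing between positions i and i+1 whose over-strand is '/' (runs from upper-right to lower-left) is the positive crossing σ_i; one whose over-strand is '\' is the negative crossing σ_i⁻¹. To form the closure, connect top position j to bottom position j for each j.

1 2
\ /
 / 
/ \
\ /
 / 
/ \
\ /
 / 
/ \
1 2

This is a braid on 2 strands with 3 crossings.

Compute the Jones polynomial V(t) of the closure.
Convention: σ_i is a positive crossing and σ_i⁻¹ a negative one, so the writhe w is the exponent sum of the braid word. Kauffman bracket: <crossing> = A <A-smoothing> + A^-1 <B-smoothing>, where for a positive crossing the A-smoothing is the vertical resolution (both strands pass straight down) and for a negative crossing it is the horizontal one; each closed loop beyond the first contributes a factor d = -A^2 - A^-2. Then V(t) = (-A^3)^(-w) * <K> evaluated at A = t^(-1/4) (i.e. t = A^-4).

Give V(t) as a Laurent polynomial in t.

-t^4 + t^3 + t

Derivation:
Reading the diagram top to bottom ('/'-over between positions i,i+1 = s_i, '\'-over = s_i^-1): braid word = s1 s1 s1.
Braid: s1 s1 s1 on 2 strands, 3 crossings.
Writhe w = (#positive) - (#negative) = 3 - 0 = 3.
State-sum expansion of <K>. There are 2^3 = 8 states.
For each crossing: s=0 is the vertical smoothing, s=1 horizontal. Crossing k contributes A^(sign_k * (1 - 2*s_k)); loop factor d = -A^2 - A^-2.
  state 000: A-exp=+3, loops=2, term = A^3 * d^1
  state 001: A-exp=+1, loops=1, term = A^1 * d^0
  state 010: A-exp=+1, loops=1, term = A^1 * d^0
  state 011: A-exp=-1, loops=2, term = A^-1 * d^1
  state 100: A-exp=+1, loops=1, term = A^1 * d^0
  state 101: A-exp=-1, loops=2, term = A^-1 * d^1
  state 110: A-exp=-1, loops=2, term = A^-1 * d^1
  state 111: A-exp=-3, loops=3, term = A^-3 * d^2
Collect the terms by A-exponent (count of states per loop number):
Powers of d = -A^2 - A^-2: d^2 = A^4 + 2 + A^-4.
  A^3 * (d) = -A^5 - A
  A^1 * (3) = 3*A
  A^-1 * (3*d) = -3*A - 3*A^-3
  A^-3 * (d^2) = A + 2*A^-3 + A^-7
Summing the groups: <K> = -A^5 - A^-3 + A^-7
Normalise by the writhe: (-A^3)^(-w) = (-A^3)^(-3) = -A^-9, so f(A) = -A^-9 * <K> = A^-4 + A^-12 - A^-16.
Substitute A = t^(-1/4), i.e. A^e → t^(-e/4): V(t) = -t^4 + t^3 + t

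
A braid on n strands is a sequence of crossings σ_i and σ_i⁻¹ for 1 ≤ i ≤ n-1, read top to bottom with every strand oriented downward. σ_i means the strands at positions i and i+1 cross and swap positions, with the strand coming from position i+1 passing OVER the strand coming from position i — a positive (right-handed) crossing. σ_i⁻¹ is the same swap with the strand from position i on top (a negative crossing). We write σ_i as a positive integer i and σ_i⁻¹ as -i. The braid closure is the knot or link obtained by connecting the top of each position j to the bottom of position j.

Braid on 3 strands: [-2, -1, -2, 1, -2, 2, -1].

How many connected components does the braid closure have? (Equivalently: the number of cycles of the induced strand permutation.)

Track the strand permutation on 3 strands, starting from identity.
  step 1: s2^-1 swaps positions 2,3 -> [1 3 2]
  step 2: s1^-1 swaps positions 1,2 -> [3 1 2]
  step 3: s2^-1 swaps positions 2,3 -> [3 2 1]
  step 4: s1 swaps positions 1,2 -> [2 3 1]
  step 5: s2^-1 swaps positions 2,3 -> [2 1 3]
  step 6: s2 swaps positions 2,3 -> [2 3 1]
  step 7: s1^-1 swaps positions 1,2 -> [3 2 1]
Final permutation (position -> original strand): [3 2 1]
Closure components = cycle count of this permutation = 2.

Answer: 2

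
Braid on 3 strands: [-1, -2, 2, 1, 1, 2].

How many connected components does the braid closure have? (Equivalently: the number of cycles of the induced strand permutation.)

1

Derivation:
Track the strand permutation on 3 strands, starting from identity.
  step 1: s1^-1 swaps positions 1,2 -> [2 1 3]
  step 2: s2^-1 swaps positions 2,3 -> [2 3 1]
  step 3: s2 swaps positions 2,3 -> [2 1 3]
  step 4: s1 swaps positions 1,2 -> [1 2 3]
  step 5: s1 swaps positions 1,2 -> [2 1 3]
  step 6: s2 swaps positions 2,3 -> [2 3 1]
Final permutation (position -> original strand): [2 3 1]
Closure components = cycle count of this permutation = 1.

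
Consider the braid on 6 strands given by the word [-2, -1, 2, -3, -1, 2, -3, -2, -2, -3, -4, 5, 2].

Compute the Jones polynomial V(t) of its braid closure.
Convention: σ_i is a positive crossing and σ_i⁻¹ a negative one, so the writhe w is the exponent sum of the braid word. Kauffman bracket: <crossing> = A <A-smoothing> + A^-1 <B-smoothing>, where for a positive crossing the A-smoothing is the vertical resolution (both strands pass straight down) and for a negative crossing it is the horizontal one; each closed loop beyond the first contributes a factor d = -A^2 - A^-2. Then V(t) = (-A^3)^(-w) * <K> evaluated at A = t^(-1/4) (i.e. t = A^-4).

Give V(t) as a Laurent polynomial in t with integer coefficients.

The presented braid s2^-1 s1^-1 s2 s3^-1 s1^-1 s2 s3^-1 s2^-1 s2^-1 s3^-1 s4^-1 s5 s2 on 6 strands reduces by inverse Markov moves (closure unchanged at each step):
  Deconjugate: the word is γ·β·γ⁻¹ with γ = s2^-1 (prefix) and γ⁻¹ = s2 (suffix); strip both.
  Destabilize: the word has the form β·s5 where s5 occurs only as the final letter (β ∈ B_5); drop it and the last strand → 5 strands.
  Destabilize: the word has the form β·s4^-1 where s4^-1 occurs only as the final letter (β ∈ B_4); drop it and the last strand → 4 strands.
Reduced to β = s1^-1 s2 s3^-1 s1^-1 s2 s3^-1 s2^-1 s2^-1 s3^-1 on 4 strands, 9 crossings.
Compute on β:
Braid: s1^-1 s2 s3^-1 s1^-1 s2 s3^-1 s2^-1 s2^-1 s3^-1 on 4 strands, 9 crossings.
Writhe w = (#positive) - (#negative) = 2 - 7 = -5.
Enumerate smoothing states for the bracket polynomial. There are 2^9 = 512 states.
Smooth each crossing (0=||, 1=⌣⌢); contribution A^(Σ sign_k(1-2s_k)) * d^(L-1).
Tabulate the states by total A-exponent and number of loops L (A-exp: L × count):
  A^9: L=5 ×1
  A^7: L=4 ×9
  A^5: L=3 ×33, L=5 ×3
  A^3: L=2 ×59, L=4 ×25
  A^1: L=1 ×42, L=3 ×80, L=5 ×4
  A^-1: L=2 ×93, L=4 ×33
  A^-3: L=1 ×19, L=3 ×58, L=5 ×7
  A^-5: L=2 ×19, L=4 ×16, L=6 ×1
  A^-7: L=3 ×7, L=5 ×2
  A^-9: L=4 ×1
Each group contributes A^e * Σ count * d^(L-1):
Powers of d = -A^2 - A^-2: d^2 = A^4 + 2 + A^-4; d^3 = -A^6 - 3*A^2 - 3*A^-2 - A^-6; d^4 = A^8 + 4*A^4 + 6 + 4*A^-4 + A^-8; d^5 = -A^10 - 5*A^6 - 10*A^2 - 10*A^-2 - 5*A^-6 - A^-10.
  A^9 * (d^4) = A^17 + 4*A^13 + 6*A^9 + 4*A^5 + A
  A^7 * (9*d^3) = -9*A^13 - 27*A^9 - 27*A^5 - 9*A
  A^5 * (33*d^2 + 3*d^4) = 3*A^13 + 45*A^9 + 84*A^5 + 45*A + 3*A^-3
  A^3 * (59*d + 25*d^3) = -25*A^9 - 134*A^5 - 134*A - 25*A^-3
  A^1 * (42 + 80*d^2 + 4*d^4) = 4*A^9 + 96*A^5 + 226*A + 96*A^-3 + 4*A^-7
  A^-1 * (93*d + 33*d^3) = -33*A^5 - 192*A - 192*A^-3 - 33*A^-7
  A^-3 * (19 + 58*d^2 + 7*d^4) = 7*A^5 + 86*A + 177*A^-3 + 86*A^-7 + 7*A^-11
  A^-5 * (19*d + 16*d^3 + d^5) = -A^5 - 21*A - 77*A^-3 - 77*A^-7 - 21*A^-11 - A^-15
  A^-7 * (7*d^2 + 2*d^4) = 2*A + 15*A^-3 + 26*A^-7 + 15*A^-11 + 2*A^-15
  A^-9 * (d^3) = -A^-3 - 3*A^-7 - 3*A^-11 - A^-15
Summing the groups: <K> = A^17 - 2*A^13 + 3*A^9 - 4*A^5 + 4*A - 4*A^-3 + 3*A^-7 - 2*A^-11
Normalise by the writhe: (-A^3)^(-w) = (-A^3)^(5) = -A^15, so f(A) = -A^15 * <K> = -A^32 + 2*A^28 - 3*A^24 + 4*A^20 - 4*A^16 + 4*A^12 - 3*A^8 + 2*A^4.
Substitute A = t^(-1/4), i.e. A^e → t^(-e/4): V(t) = 2*t^-1 - 3*t^-2 + 4*t^-3 - 4*t^-4 + 4*t^-5 - 3*t^-6 + 2*t^-7 - t^-8

Answer: 2*t^-1 - 3*t^-2 + 4*t^-3 - 4*t^-4 + 4*t^-5 - 3*t^-6 + 2*t^-7 - t^-8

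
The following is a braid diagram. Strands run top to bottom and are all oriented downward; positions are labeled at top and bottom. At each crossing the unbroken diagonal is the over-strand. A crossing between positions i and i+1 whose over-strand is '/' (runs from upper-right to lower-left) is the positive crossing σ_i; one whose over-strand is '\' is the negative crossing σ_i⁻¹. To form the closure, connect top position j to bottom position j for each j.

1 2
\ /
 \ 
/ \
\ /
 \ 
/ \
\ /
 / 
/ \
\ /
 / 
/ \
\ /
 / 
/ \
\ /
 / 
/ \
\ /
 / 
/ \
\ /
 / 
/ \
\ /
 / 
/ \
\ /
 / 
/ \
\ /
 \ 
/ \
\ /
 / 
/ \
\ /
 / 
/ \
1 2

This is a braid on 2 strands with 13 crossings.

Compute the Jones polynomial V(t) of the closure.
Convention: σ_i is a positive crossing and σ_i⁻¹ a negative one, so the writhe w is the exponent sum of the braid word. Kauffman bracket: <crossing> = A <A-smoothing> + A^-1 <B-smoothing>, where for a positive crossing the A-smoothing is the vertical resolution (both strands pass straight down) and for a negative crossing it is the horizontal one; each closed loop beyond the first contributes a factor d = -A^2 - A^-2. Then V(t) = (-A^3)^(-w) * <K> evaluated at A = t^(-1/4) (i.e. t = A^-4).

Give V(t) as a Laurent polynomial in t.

Reading the diagram top to bottom ('/'-over between positions i,i+1 = s_i, '\'-over = s_i^-1): braid word = s1^-1 s1^-1 s1 s1 s1 s1 s1 s1 s1 s1 s1^-1 s1 s1.
The presented braid s1^-1 s1^-1 s1 s1 s1 s1 s1 s1 s1 s1 s1^-1 s1 s1 on 2 strands reduces by inverse Markov moves (closure unchanged at each step):
  Deconjugate: the word is γ·β·γ⁻¹ with γ = s1^-1 s1^-1 (prefix) and γ⁻¹ = s1 s1 (suffix); strip both.
  Deconjugate: the word is γ·β·γ⁻¹ with γ = s1 (prefix) and γ⁻¹ = s1^-1 (suffix); strip both.
Reduced to β = s1 s1 s1 s1 s1 s1 s1 on 2 strands, 7 crossings.
Compute on β:
Braid: s1 s1 s1 s1 s1 s1 s1 on 2 strands, 7 crossings.
Writhe w = (#positive) - (#negative) = 7 - 0 = 7.
Enumerate smoothing states for the bracket polynomial. There are 2^7 = 128 states.
Smooth each crossing (0=||, 1=⌣⌢); contribution A^(Σ sign_k(1-2s_k)) * d^(L-1).
Tabulate the states by total A-exponent and number of loops L (A-exp: L × count):
  A^7: L=2 ×1
  A^5: L=1 ×7
  A^3: L=2 ×21
  A^1: L=3 ×35
  A^-1: L=4 ×35
  A^-3: L=5 ×21
  A^-5: L=6 ×7
  A^-7: L=7 ×1
Each group contributes A^e * Σ count * d^(L-1):
Powers of d = -A^2 - A^-2: d^2 = A^4 + 2 + A^-4; d^3 = -A^6 - 3*A^2 - 3*A^-2 - A^-6; d^4 = A^8 + 4*A^4 + 6 + 4*A^-4 + A^-8; d^5 = -A^10 - 5*A^6 - 10*A^2 - 10*A^-2 - 5*A^-6 - A^-10; d^6 = A^12 + 6*A^8 + 15*A^4 + 20 + 15*A^-4 + 6*A^-8 + A^-12.
  A^7 * (d) = -A^9 - A^5
  A^5 * (7) = 7*A^5
  A^3 * (21*d) = -21*A^5 - 21*A
  A^1 * (35*d^2) = 35*A^5 + 70*A + 35*A^-3
  A^-1 * (35*d^3) = -35*A^5 - 105*A - 105*A^-3 - 35*A^-7
  A^-3 * (21*d^4) = 21*A^5 + 84*A + 126*A^-3 + 84*A^-7 + 21*A^-11
  A^-5 * (7*d^5) = -7*A^5 - 35*A - 70*A^-3 - 70*A^-7 - 35*A^-11 - 7*A^-15
  A^-7 * (d^6) = A^5 + 6*A + 15*A^-3 + 20*A^-7 + 15*A^-11 + 6*A^-15 + A^-19
Summing the groups: <K> = -A^9 - A + A^-3 - A^-7 + A^-11 - A^-15 + A^-19
Normalise by the writhe: (-A^3)^(-w) = (-A^3)^(-7) = -A^-21, so f(A) = -A^-21 * <K> = A^-12 + A^-20 - A^-24 + A^-28 - A^-32 + A^-36 - A^-40.
Substitute A = t^(-1/4), i.e. A^e → t^(-e/4): V(t) = -t^10 + t^9 - t^8 + t^7 - t^6 + t^5 + t^3

Answer: -t^10 + t^9 - t^8 + t^7 - t^6 + t^5 + t^3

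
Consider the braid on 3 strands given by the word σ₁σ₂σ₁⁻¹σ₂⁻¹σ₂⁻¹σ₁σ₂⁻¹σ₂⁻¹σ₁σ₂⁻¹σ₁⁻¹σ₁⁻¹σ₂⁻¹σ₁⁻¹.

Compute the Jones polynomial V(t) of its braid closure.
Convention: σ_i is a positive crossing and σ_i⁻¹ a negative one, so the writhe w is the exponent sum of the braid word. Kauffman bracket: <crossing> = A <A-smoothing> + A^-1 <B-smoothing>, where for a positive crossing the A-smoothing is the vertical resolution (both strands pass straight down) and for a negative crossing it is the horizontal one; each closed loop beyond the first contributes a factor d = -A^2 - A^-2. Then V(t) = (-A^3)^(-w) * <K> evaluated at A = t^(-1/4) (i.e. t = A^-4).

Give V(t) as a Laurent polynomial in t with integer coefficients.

2*t^-2 - 3*t^-3 + 6*t^-4 - 7*t^-5 + 7*t^-6 - 7*t^-7 + 5*t^-8 - 3*t^-9 + t^-10

Derivation:
The presented braid s1 s2 s1^-1 s2^-1 s2^-1 s1 s2^-1 s2^-1 s1 s2^-1 s1^-1 s1^-1 s2^-1 s1^-1 on 3 strands reduces by inverse Markov moves (closure unchanged at each step):
  Deconjugate: the word is γ·β·γ⁻¹ with γ = s1 s2 (prefix) and γ⁻¹ = s2^-1 s1^-1 (suffix); strip both.
Reduced to β = s1^-1 s2^-1 s2^-1 s1 s2^-1 s2^-1 s1 s2^-1 s1^-1 s1^-1 on 3 strands, 10 crossings.
Compute on β:
Braid: s1^-1 s2^-1 s2^-1 s1 s2^-1 s2^-1 s1 s2^-1 s1^-1 s1^-1 on 3 strands, 10 crossings.
Writhe w = (#positive) - (#negative) = 2 - 8 = -6.
Enumerate smoothing states for the bracket polynomial. There are 2^10 = 1024 states.
Smooth each crossing (0=||, 1=⌣⌢); contribution A^(Σ sign_k(1-2s_k)) * d^(L-1).
Tabulate the states by total A-exponent and number of loops L (A-exp: L × count):
  A^10: L=7 ×1
  A^8: L=6 ×10
  A^6: L=5 ×44, L=7 ×1
  A^4: L=4 ×110, L=6 ×10
  A^2: L=3 ×166, L=5 ×44
  A^0: L=2 ×144, L=4 ×106, L=6 ×2
  A^-2: L=1 ×57, L=3 ×140, L=5 ×13
  A^-4: L=2 ×91, L=4 ×28, L=6 ×1
  A^-6: L=1 ×16, L=3 ×26, L=5 ×3
  A^-8: L=2 ×7, L=4 ×3
  A^-10: L=3 ×1
Each group contributes A^e * Σ count * d^(L-1):
Powers of d = -A^2 - A^-2: d^2 = A^4 + 2 + A^-4; d^3 = -A^6 - 3*A^2 - 3*A^-2 - A^-6; d^4 = A^8 + 4*A^4 + 6 + 4*A^-4 + A^-8; d^5 = -A^10 - 5*A^6 - 10*A^2 - 10*A^-2 - 5*A^-6 - A^-10; d^6 = A^12 + 6*A^8 + 15*A^4 + 20 + 15*A^-4 + 6*A^-8 + A^-12.
  A^10 * (d^6) = A^22 + 6*A^18 + 15*A^14 + 20*A^10 + 15*A^6 + 6*A^2 + A^-2
  A^8 * (10*d^5) = -10*A^18 - 50*A^14 - 100*A^10 - 100*A^6 - 50*A^2 - 10*A^-2
  A^6 * (44*d^4 + d^6) = A^18 + 50*A^14 + 191*A^10 + 284*A^6 + 191*A^2 + 50*A^-2 + A^-6
  A^4 * (110*d^3 + 10*d^5) = -10*A^14 - 160*A^10 - 430*A^6 - 430*A^2 - 160*A^-2 - 10*A^-6
  A^2 * (166*d^2 + 44*d^4) = 44*A^10 + 342*A^6 + 596*A^2 + 342*A^-2 + 44*A^-6
  A^0 * (144*d + 106*d^3 + 2*d^5) = -2*A^10 - 116*A^6 - 482*A^2 - 482*A^-2 - 116*A^-6 - 2*A^-10
  A^-2 * (57 + 140*d^2 + 13*d^4) = 13*A^6 + 192*A^2 + 415*A^-2 + 192*A^-6 + 13*A^-10
  A^-4 * (91*d + 28*d^3 + d^5) = -A^6 - 33*A^2 - 185*A^-2 - 185*A^-6 - 33*A^-10 - A^-14
  A^-6 * (16 + 26*d^2 + 3*d^4) = 3*A^2 + 38*A^-2 + 86*A^-6 + 38*A^-10 + 3*A^-14
  A^-8 * (7*d + 3*d^3) = -3*A^-2 - 16*A^-6 - 16*A^-10 - 3*A^-14
  A^-10 * (d^2) = A^-6 + 2*A^-10 + A^-14
Summing the groups: <K> = A^22 - 3*A^18 + 5*A^14 - 7*A^10 + 7*A^6 - 7*A^2 + 6*A^-2 - 3*A^-6 + 2*A^-10
Normalise by the writhe: (-A^3)^(-w) = (-A^3)^(6) = A^18, so f(A) = A^18 * <K> = A^40 - 3*A^36 + 5*A^32 - 7*A^28 + 7*A^24 - 7*A^20 + 6*A^16 - 3*A^12 + 2*A^8.
Substitute A = t^(-1/4), i.e. A^e → t^(-e/4): V(t) = 2*t^-2 - 3*t^-3 + 6*t^-4 - 7*t^-5 + 7*t^-6 - 7*t^-7 + 5*t^-8 - 3*t^-9 + t^-10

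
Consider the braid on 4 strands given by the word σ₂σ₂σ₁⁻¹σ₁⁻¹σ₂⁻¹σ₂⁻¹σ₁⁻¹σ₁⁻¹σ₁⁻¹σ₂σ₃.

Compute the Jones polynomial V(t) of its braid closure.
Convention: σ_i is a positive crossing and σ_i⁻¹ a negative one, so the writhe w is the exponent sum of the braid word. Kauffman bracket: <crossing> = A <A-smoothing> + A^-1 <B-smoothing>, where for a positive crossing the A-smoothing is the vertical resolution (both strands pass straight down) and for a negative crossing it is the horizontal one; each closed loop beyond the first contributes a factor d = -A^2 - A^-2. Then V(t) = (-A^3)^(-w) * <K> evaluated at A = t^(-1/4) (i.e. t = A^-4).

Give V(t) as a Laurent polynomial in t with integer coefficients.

The presented braid s2 s2 s1^-1 s1^-1 s2^-1 s2^-1 s1^-1 s1^-1 s1^-1 s2 s3 on 4 strands reduces by inverse Markov moves (closure unchanged at each step):
  Destabilize: the word has the form β·s3 where s3 occurs only as the final letter (β ∈ B_3); drop it and the last strand → 3 strands.
Reduced to β = s2 s2 s1^-1 s1^-1 s2^-1 s2^-1 s1^-1 s1^-1 s1^-1 s2 on 3 strands, 10 crossings.
Compute on β:
Braid: s2 s2 s1^-1 s1^-1 s2^-1 s2^-1 s1^-1 s1^-1 s1^-1 s2 on 3 strands, 10 crossings.
Writhe w = (#positive) - (#negative) = 3 - 7 = -4.
Computing the Kauffman bracket via state sum. There are 2^10 = 1024 states.
For each crossing: s=0 is the vertical smoothing, s=1 horizontal. Crossing k contributes A^(sign_k * (1 - 2*s_k)); loop factor d = -A^2 - A^-2.
Tabulate the states by total A-exponent and number of loops L (A-exp: L × count):
  A^10: L=6 ×1
  A^8: L=5 ×10
  A^6: L=4 ×41, L=6 ×4
  A^4: L=3 ×87, L=5 ×32, L=7 ×1
  A^2: L=2 ×97, L=4 ×100, L=6 ×13
  A^0: L=1 ×46, L=3 ×152, L=5 ×52, L=7 ×2
  A^-2: L=2 ×103, L=4 ×96, L=6 ×11
  A^-4: L=1 ×15, L=3 ×79, L=5 ×26
  A^-6: L=2 ×18, L=4 ×26, L=6 ×1
  A^-8: L=3 ×8, L=5 ×2
  A^-10: L=4 ×1
Each group contributes A^e * Σ count * d^(L-1):
Powers of d = -A^2 - A^-2: d^2 = A^4 + 2 + A^-4; d^3 = -A^6 - 3*A^2 - 3*A^-2 - A^-6; d^4 = A^8 + 4*A^4 + 6 + 4*A^-4 + A^-8; d^5 = -A^10 - 5*A^6 - 10*A^2 - 10*A^-2 - 5*A^-6 - A^-10; d^6 = A^12 + 6*A^8 + 15*A^4 + 20 + 15*A^-4 + 6*A^-8 + A^-12.
  A^10 * (d^5) = -A^20 - 5*A^16 - 10*A^12 - 10*A^8 - 5*A^4 - 1
  A^8 * (10*d^4) = 10*A^16 + 40*A^12 + 60*A^8 + 40*A^4 + 10
  A^6 * (41*d^3 + 4*d^5) = -4*A^16 - 61*A^12 - 163*A^8 - 163*A^4 - 61 - 4*A^-4
  A^4 * (87*d^2 + 32*d^4 + d^6) = A^16 + 38*A^12 + 230*A^8 + 386*A^4 + 230 + 38*A^-4 + A^-8
  A^2 * (97*d + 100*d^3 + 13*d^5) = -13*A^12 - 165*A^8 - 527*A^4 - 527 - 165*A^-4 - 13*A^-8
  A^0 * (46 + 152*d^2 + 52*d^4 + 2*d^6) = 2*A^12 + 64*A^8 + 390*A^4 + 702 + 390*A^-4 + 64*A^-8 + 2*A^-12
  A^-2 * (103*d + 96*d^3 + 11*d^5) = -11*A^8 - 151*A^4 - 501 - 501*A^-4 - 151*A^-8 - 11*A^-12
  A^-4 * (15 + 79*d^2 + 26*d^4) = 26*A^4 + 183 + 329*A^-4 + 183*A^-8 + 26*A^-12
  A^-6 * (18*d + 26*d^3 + d^5) = -A^4 - 31 - 106*A^-4 - 106*A^-8 - 31*A^-12 - A^-16
  A^-8 * (8*d^2 + 2*d^4) = 2 + 16*A^-4 + 28*A^-8 + 16*A^-12 + 2*A^-16
  A^-10 * (d^3) = -A^-4 - 3*A^-8 - 3*A^-12 - A^-16
Summing the groups: <K> = -A^20 + 2*A^16 - 4*A^12 + 5*A^8 - 5*A^4 + 6 - 4*A^-4 + 3*A^-8 - A^-12
Normalise by the writhe: (-A^3)^(-w) = (-A^3)^(4) = A^12, so f(A) = A^12 * <K> = -A^32 + 2*A^28 - 4*A^24 + 5*A^20 - 5*A^16 + 6*A^12 - 4*A^8 + 3*A^4 - 1.
Substitute A = t^(-1/4), i.e. A^e → t^(-e/4): V(t) = -1 + 3*t^-1 - 4*t^-2 + 6*t^-3 - 5*t^-4 + 5*t^-5 - 4*t^-6 + 2*t^-7 - t^-8

Answer: -1 + 3*t^-1 - 4*t^-2 + 6*t^-3 - 5*t^-4 + 5*t^-5 - 4*t^-6 + 2*t^-7 - t^-8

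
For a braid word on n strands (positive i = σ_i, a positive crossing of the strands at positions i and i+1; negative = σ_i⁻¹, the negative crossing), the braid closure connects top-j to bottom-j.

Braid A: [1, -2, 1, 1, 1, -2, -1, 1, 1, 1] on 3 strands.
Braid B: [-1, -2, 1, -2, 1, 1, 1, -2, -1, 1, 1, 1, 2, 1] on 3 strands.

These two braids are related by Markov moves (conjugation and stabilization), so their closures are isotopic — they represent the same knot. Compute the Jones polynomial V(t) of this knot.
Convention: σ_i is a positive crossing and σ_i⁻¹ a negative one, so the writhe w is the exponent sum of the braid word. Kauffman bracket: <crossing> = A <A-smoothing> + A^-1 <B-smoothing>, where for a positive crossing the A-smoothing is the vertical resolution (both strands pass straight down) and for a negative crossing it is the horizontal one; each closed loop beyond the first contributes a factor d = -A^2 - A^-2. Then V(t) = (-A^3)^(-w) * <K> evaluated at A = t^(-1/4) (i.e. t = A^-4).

t^8 - 2*t^7 + 3*t^6 - 4*t^5 + 3*t^4 - 3*t^3 + 3*t^2 - t + 1

Derivation:
Markov-equivalent braids have isotopic closures, hence identical knot invariants. Strip the Markov moves from each word to reach a common short braid β, then compute V(t) once on β.
Braid A: s1 s2^-1 s1 s1 s1 s2^-1 s1^-1 s1 s1 s1 on 3 strands has no conjugating prefix/suffix or stabilization to strip; take β = s1 s2^-1 s1 s1 s1 s2^-1 s1^-1 s1 s1 s1.
Braid B: s1^-1 s2^-1 s1 s2^-1 s1 s1 s1 s2^-1 s1^-1 s1 s1 s1 s2 s1 on 3 strands reduces by inverse Markov moves (closure unchanged at each step):
  Deconjugate: the word is γ·β·γ⁻¹ with γ = s1^-1 s2^-1 (prefix) and γ⁻¹ = s2 s1 (suffix); strip both.
Reduced to β = s1 s2^-1 s1 s1 s1 s2^-1 s1^-1 s1 s1 s1 on 3 strands, 10 crossings.
Both give the same β = s1 s2^-1 s1 s1 s1 s2^-1 s1^-1 s1 s1 s1 on 3 strands, so one state sum suffices:
First cancel adjacent σ_i σ_i⁻¹ pairs (Reidemeister II — same braid, same closure): s1 s2^-1 s1 s1 s1 s2^-1 s1^-1 s1 s1 s1 → s1 s2^-1 s1 s1 s1 s2^-1 s1 s1.
Braid: s1 s2^-1 s1 s1 s1 s2^-1 s1 s1 on 3 strands, 8 crossings.
Writhe w = (#positive) - (#negative) = 6 - 2 = 4.
Computing the Kauffman bracket via state sum. There are 2^8 = 256 states.
For each crossing: s=0 is the vertical smoothing, s=1 horizontal. Crossing k contributes A^(sign_k * (1 - 2*s_k)); loop factor d = -A^2 - A^-2.
Tabulate the states by total A-exponent and number of loops L (A-exp: L × count):
  A^8: L=3 ×1
  A^6: L=2 ×8
  A^4: L=1 ×21, L=3 ×7
  A^2: L=2 ×54, L=4 ×2
  A^0: L=3 ×70
  A^-2: L=4 ×56
  A^-4: L=5 ×28
  A^-6: L=6 ×8
  A^-8: L=7 ×1
Each group contributes A^e * Σ count * d^(L-1):
Powers of d = -A^2 - A^-2: d^2 = A^4 + 2 + A^-4; d^3 = -A^6 - 3*A^2 - 3*A^-2 - A^-6; d^4 = A^8 + 4*A^4 + 6 + 4*A^-4 + A^-8; d^5 = -A^10 - 5*A^6 - 10*A^2 - 10*A^-2 - 5*A^-6 - A^-10; d^6 = A^12 + 6*A^8 + 15*A^4 + 20 + 15*A^-4 + 6*A^-8 + A^-12.
  A^8 * (d^2) = A^12 + 2*A^8 + A^4
  A^6 * (8*d) = -8*A^8 - 8*A^4
  A^4 * (21 + 7*d^2) = 7*A^8 + 35*A^4 + 7
  A^2 * (54*d + 2*d^3) = -2*A^8 - 60*A^4 - 60 - 2*A^-4
  A^0 * (70*d^2) = 70*A^4 + 140 + 70*A^-4
  A^-2 * (56*d^3) = -56*A^4 - 168 - 168*A^-4 - 56*A^-8
  A^-4 * (28*d^4) = 28*A^4 + 112 + 168*A^-4 + 112*A^-8 + 28*A^-12
  A^-6 * (8*d^5) = -8*A^4 - 40 - 80*A^-4 - 80*A^-8 - 40*A^-12 - 8*A^-16
  A^-8 * (d^6) = A^4 + 6 + 15*A^-4 + 20*A^-8 + 15*A^-12 + 6*A^-16 + A^-20
Summing the groups: <K> = A^12 - A^8 + 3*A^4 - 3 + 3*A^-4 - 4*A^-8 + 3*A^-12 - 2*A^-16 + A^-20
Normalise by the writhe: (-A^3)^(-w) = (-A^3)^(-4) = A^-12, so f(A) = A^-12 * <K> = 1 - A^-4 + 3*A^-8 - 3*A^-12 + 3*A^-16 - 4*A^-20 + 3*A^-24 - 2*A^-28 + A^-32.
Substitute A = t^(-1/4), i.e. A^e → t^(-e/4): V(t) = t^8 - 2*t^7 + 3*t^6 - 4*t^5 + 3*t^4 - 3*t^3 + 3*t^2 - t + 1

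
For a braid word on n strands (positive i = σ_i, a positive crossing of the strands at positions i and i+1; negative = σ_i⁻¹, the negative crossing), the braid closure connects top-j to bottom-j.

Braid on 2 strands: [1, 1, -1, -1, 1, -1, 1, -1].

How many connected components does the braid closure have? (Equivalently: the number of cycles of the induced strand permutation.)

2

Derivation:
Track the strand permutation on 2 strands, starting from identity.
  step 1: s1 swaps positions 1,2 -> [2 1]
  step 2: s1 swaps positions 1,2 -> [1 2]
  step 3: s1^-1 swaps positions 1,2 -> [2 1]
  step 4: s1^-1 swaps positions 1,2 -> [1 2]
  step 5: s1 swaps positions 1,2 -> [2 1]
  step 6: s1^-1 swaps positions 1,2 -> [1 2]
  step 7: s1 swaps positions 1,2 -> [2 1]
  step 8: s1^-1 swaps positions 1,2 -> [1 2]
Final permutation (position -> original strand): [1 2]
Closure components = cycle count of this permutation = 2.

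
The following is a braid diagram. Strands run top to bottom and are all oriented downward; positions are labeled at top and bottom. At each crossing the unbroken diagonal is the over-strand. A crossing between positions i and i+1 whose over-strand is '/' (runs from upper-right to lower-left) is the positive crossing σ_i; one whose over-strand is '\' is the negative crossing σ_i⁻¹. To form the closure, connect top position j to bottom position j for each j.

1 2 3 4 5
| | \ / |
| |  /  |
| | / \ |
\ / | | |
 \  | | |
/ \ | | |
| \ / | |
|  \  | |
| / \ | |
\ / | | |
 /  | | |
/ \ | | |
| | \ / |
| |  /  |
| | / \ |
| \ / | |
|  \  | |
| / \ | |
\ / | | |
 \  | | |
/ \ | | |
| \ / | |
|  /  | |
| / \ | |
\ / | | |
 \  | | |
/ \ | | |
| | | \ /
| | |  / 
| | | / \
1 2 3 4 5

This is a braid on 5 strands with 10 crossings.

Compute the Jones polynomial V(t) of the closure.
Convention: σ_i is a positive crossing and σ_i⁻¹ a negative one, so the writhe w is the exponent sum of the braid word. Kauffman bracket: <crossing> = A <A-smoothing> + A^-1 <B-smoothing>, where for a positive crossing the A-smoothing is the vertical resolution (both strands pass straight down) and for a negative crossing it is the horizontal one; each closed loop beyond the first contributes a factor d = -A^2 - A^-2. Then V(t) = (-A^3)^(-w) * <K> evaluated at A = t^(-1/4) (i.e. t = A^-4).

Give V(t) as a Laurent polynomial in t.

t^2 - 2*t + 3 - 3*t^-1 + 3*t^-2 - 2*t^-3 + 2*t^-4 - t^-5

Derivation:
Reading the diagram top to bottom ('/'-over between positions i,i+1 = s_i, '\'-over = s_i^-1): braid word = s3 s1^-1 s2^-1 s1 s3 s2^-1 s1^-1 s2 s1^-1 s4.
The presented braid s3 s1^-1 s2^-1 s1 s3 s2^-1 s1^-1 s2 s1^-1 s4 on 5 strands reduces by inverse Markov moves (closure unchanged at each step):
  Destabilize: the word has the form β·s4 where s4 occurs only as the final letter (β ∈ B_4); drop it and the last strand → 4 strands.
Reduced to β = s3 s1^-1 s2^-1 s1 s3 s2^-1 s1^-1 s2 s1^-1 on 4 strands, 9 crossings.
Compute on β:
Braid: s3 s1^-1 s2^-1 s1 s3 s2^-1 s1^-1 s2 s1^-1 on 4 strands, 9 crossings.
Writhe w = (#positive) - (#negative) = 4 - 5 = -1.
Enumerate smoothing states for the bracket polynomial. There are 2^9 = 512 states.
For each crossing: s=0 is the vertical smoothing, s=1 horizontal. Crossing k contributes A^(sign_k * (1 - 2*s_k)); loop factor d = -A^2 - A^-2.
Tabulate the states by total A-exponent and number of loops L (A-exp: L × count):
  A^9: L=5 ×1
  A^7: L=4 ×9
  A^5: L=3 ×32, L=5 ×4
  A^3: L=2 ×53, L=4 ×30, L=6 ×1
  A^1: L=1 ×35, L=3 ×80, L=5 ×11
  A^-1: L=2 ×86, L=4 ×39, L=6 ×1
  A^-3: L=1 ×21, L=3 ×58, L=5 ×5
  A^-5: L=2 ×26, L=4 ×10
  A^-7: L=1 ×3, L=3 ×6
  A^-9: L=2 ×1
Each group contributes A^e * Σ count * d^(L-1):
Powers of d = -A^2 - A^-2: d^2 = A^4 + 2 + A^-4; d^3 = -A^6 - 3*A^2 - 3*A^-2 - A^-6; d^4 = A^8 + 4*A^4 + 6 + 4*A^-4 + A^-8; d^5 = -A^10 - 5*A^6 - 10*A^2 - 10*A^-2 - 5*A^-6 - A^-10.
  A^9 * (d^4) = A^17 + 4*A^13 + 6*A^9 + 4*A^5 + A
  A^7 * (9*d^3) = -9*A^13 - 27*A^9 - 27*A^5 - 9*A
  A^5 * (32*d^2 + 4*d^4) = 4*A^13 + 48*A^9 + 88*A^5 + 48*A + 4*A^-3
  A^3 * (53*d + 30*d^3 + d^5) = -A^13 - 35*A^9 - 153*A^5 - 153*A - 35*A^-3 - A^-7
  A^1 * (35 + 80*d^2 + 11*d^4) = 11*A^9 + 124*A^5 + 261*A + 124*A^-3 + 11*A^-7
  A^-1 * (86*d + 39*d^3 + d^5) = -A^9 - 44*A^5 - 213*A - 213*A^-3 - 44*A^-7 - A^-11
  A^-3 * (21 + 58*d^2 + 5*d^4) = 5*A^5 + 78*A + 167*A^-3 + 78*A^-7 + 5*A^-11
  A^-5 * (26*d + 10*d^3) = -10*A - 56*A^-3 - 56*A^-7 - 10*A^-11
  A^-7 * (3 + 6*d^2) = 6*A^-3 + 15*A^-7 + 6*A^-11
  A^-9 * (d) = -A^-7 - A^-11
Summing the groups: <K> = A^17 - 2*A^13 + 2*A^9 - 3*A^5 + 3*A - 3*A^-3 + 2*A^-7 - A^-11
Normalise by the writhe: (-A^3)^(-w) = (-A^3)^(1) = -A^3, so f(A) = -A^3 * <K> = -A^20 + 2*A^16 - 2*A^12 + 3*A^8 - 3*A^4 + 3 - 2*A^-4 + A^-8.
Substitute A = t^(-1/4), i.e. A^e → t^(-e/4): V(t) = t^2 - 2*t + 3 - 3*t^-1 + 3*t^-2 - 2*t^-3 + 2*t^-4 - t^-5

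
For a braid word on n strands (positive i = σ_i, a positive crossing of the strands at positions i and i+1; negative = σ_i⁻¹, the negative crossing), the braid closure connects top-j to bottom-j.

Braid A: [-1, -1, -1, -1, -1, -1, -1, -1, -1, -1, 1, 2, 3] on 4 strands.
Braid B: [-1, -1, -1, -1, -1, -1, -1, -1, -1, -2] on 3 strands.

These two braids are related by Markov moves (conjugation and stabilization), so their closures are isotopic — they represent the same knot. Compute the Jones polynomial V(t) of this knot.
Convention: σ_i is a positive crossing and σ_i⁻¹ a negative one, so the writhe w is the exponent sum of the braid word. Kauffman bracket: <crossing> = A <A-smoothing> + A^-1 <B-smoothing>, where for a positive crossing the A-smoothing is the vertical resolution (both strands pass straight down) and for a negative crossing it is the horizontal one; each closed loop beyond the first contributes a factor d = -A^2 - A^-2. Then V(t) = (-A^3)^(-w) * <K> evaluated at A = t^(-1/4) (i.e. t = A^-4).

t^-4 + t^-6 - t^-7 + t^-8 - t^-9 + t^-10 - t^-11 + t^-12 - t^-13

Derivation:
Markov-equivalent braids have isotopic closures, hence identical knot invariants. Strip the Markov moves from each word to reach a common short braid β, then compute V(t) once on β.
Braid A: s1^-1 s1^-1 s1^-1 s1^-1 s1^-1 s1^-1 s1^-1 s1^-1 s1^-1 s1^-1 s1 s2 s3 on 4 strands reduces by inverse Markov moves (closure unchanged at each step):
  Destabilize: the word has the form β·s3 where s3 occurs only as the final letter (β ∈ B_3); drop it and the last strand → 3 strands.
  Destabilize: the word has the form β·s2 where s2 occurs only as the final letter (β ∈ B_2); drop it and the last strand → 2 strands.
  Deconjugate: the word is γ·β·γ⁻¹ with γ = s1^-1 (prefix) and γ⁻¹ = s1 (suffix); strip both.
Reduced to β = s1^-1 s1^-1 s1^-1 s1^-1 s1^-1 s1^-1 s1^-1 s1^-1 s1^-1 on 2 strands, 9 crossings.
Braid B: s1^-1 s1^-1 s1^-1 s1^-1 s1^-1 s1^-1 s1^-1 s1^-1 s1^-1 s2^-1 on 3 strands reduces by inverse Markov moves (closure unchanged at each step):
  Destabilize: the word has the form β·s2^-1 where s2^-1 occurs only as the final letter (β ∈ B_2); drop it and the last strand → 2 strands.
Reduced to β = s1^-1 s1^-1 s1^-1 s1^-1 s1^-1 s1^-1 s1^-1 s1^-1 s1^-1 on 2 strands, 9 crossings.
Both give the same β = s1^-1 s1^-1 s1^-1 s1^-1 s1^-1 s1^-1 s1^-1 s1^-1 s1^-1 on 2 strands, so one state sum suffices:
Braid: s1^-1 s1^-1 s1^-1 s1^-1 s1^-1 s1^-1 s1^-1 s1^-1 s1^-1 on 2 strands, 9 crossings.
Writhe w = (#positive) - (#negative) = 0 - 9 = -9.
State-sum expansion of <K>. There are 2^9 = 512 states.
Each crossing splits two ways (0=vertical, 1=horizontal). The state's weight is A^(#A-smoothings - #B-smoothings) * d^(loops - 1).
Tabulate the states by total A-exponent and number of loops L (A-exp: L × count):
  A^9: L=9 ×1
  A^7: L=8 ×9
  A^5: L=7 ×36
  A^3: L=6 ×84
  A^1: L=5 ×126
  A^-1: L=4 ×126
  A^-3: L=3 ×84
  A^-5: L=2 ×36
  A^-7: L=1 ×9
  A^-9: L=2 ×1
Each group contributes A^e * Σ count * d^(L-1):
Powers of d = -A^2 - A^-2: d^2 = A^4 + 2 + A^-4; d^3 = -A^6 - 3*A^2 - 3*A^-2 - A^-6; d^4 = A^8 + 4*A^4 + 6 + 4*A^-4 + A^-8; d^5 = -A^10 - 5*A^6 - 10*A^2 - 10*A^-2 - 5*A^-6 - A^-10; d^6 = A^12 + 6*A^8 + 15*A^4 + 20 + 15*A^-4 + 6*A^-8 + A^-12; d^7 = -A^14 - 7*A^10 - 21*A^6 - 35*A^2 - 35*A^-2 - 21*A^-6 - 7*A^-10 - A^-14; d^8 = A^16 + 8*A^12 + 28*A^8 + 56*A^4 + 70 + 56*A^-4 + 28*A^-8 + 8*A^-12 + A^-16.
  A^9 * (d^8) = A^25 + 8*A^21 + 28*A^17 + 56*A^13 + 70*A^9 + 56*A^5 + 28*A + 8*A^-3 + A^-7
  A^7 * (9*d^7) = -9*A^21 - 63*A^17 - 189*A^13 - 315*A^9 - 315*A^5 - 189*A - 63*A^-3 - 9*A^-7
  A^5 * (36*d^6) = 36*A^17 + 216*A^13 + 540*A^9 + 720*A^5 + 540*A + 216*A^-3 + 36*A^-7
  A^3 * (84*d^5) = -84*A^13 - 420*A^9 - 840*A^5 - 840*A - 420*A^-3 - 84*A^-7
  A^1 * (126*d^4) = 126*A^9 + 504*A^5 + 756*A + 504*A^-3 + 126*A^-7
  A^-1 * (126*d^3) = -126*A^5 - 378*A - 378*A^-3 - 126*A^-7
  A^-3 * (84*d^2) = 84*A + 168*A^-3 + 84*A^-7
  A^-5 * (36*d) = -36*A^-3 - 36*A^-7
  A^-7 * (9) = 9*A^-7
  A^-9 * (d) = -A^-7 - A^-11
Summing the groups: <K> = A^25 - A^21 + A^17 - A^13 + A^9 - A^5 + A - A^-3 - A^-11
Normalise by the writhe: (-A^3)^(-w) = (-A^3)^(9) = -A^27, so f(A) = -A^27 * <K> = -A^52 + A^48 - A^44 + A^40 - A^36 + A^32 - A^28 + A^24 + A^16.
Substitute A = t^(-1/4), i.e. A^e → t^(-e/4): V(t) = t^-4 + t^-6 - t^-7 + t^-8 - t^-9 + t^-10 - t^-11 + t^-12 - t^-13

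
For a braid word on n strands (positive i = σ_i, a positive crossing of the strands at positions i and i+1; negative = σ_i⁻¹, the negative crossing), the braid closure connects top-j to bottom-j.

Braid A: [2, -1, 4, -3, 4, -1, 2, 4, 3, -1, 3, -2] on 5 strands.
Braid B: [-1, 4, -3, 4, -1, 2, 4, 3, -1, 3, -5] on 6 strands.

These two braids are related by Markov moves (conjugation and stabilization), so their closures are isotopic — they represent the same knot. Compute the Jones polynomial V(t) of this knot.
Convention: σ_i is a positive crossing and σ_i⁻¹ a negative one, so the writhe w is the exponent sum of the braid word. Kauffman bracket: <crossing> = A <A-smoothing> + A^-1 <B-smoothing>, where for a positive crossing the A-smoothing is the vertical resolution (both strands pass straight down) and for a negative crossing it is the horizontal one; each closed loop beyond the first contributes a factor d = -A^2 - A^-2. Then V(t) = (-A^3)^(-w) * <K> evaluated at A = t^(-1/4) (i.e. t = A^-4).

-t^5 + t^4 - 2*t^3 + 4*t^2 - 3*t + 4 - 3*t^-1 + 2*t^-2 - t^-3

Derivation:
Markov-equivalent braids have isotopic closures, hence identical knot invariants. Strip the Markov moves from each word to reach a common short braid β, then compute V(t) once on β.
Braid A: s2 s1^-1 s4 s3^-1 s4 s1^-1 s2 s4 s3 s1^-1 s3 s2^-1 on 5 strands reduces by inverse Markov moves (closure unchanged at each step):
  Deconjugate: the word is γ·β·γ⁻¹ with γ = s2 (prefix) and γ⁻¹ = s2^-1 (suffix); strip both.
Reduced to β = s1^-1 s4 s3^-1 s4 s1^-1 s2 s4 s3 s1^-1 s3 on 5 strands, 10 crossings.
Braid B: s1^-1 s4 s3^-1 s4 s1^-1 s2 s4 s3 s1^-1 s3 s5^-1 on 6 strands reduces by inverse Markov moves (closure unchanged at each step):
  Destabilize: the word has the form β·s5^-1 where s5^-1 occurs only as the final letter (β ∈ B_5); drop it and the last strand → 5 strands.
Reduced to β = s1^-1 s4 s3^-1 s4 s1^-1 s2 s4 s3 s1^-1 s3 on 5 strands, 10 crossings.
Both give the same β = s1^-1 s4 s3^-1 s4 s1^-1 s2 s4 s3 s1^-1 s3 on 5 strands, so one state sum suffices:
Braid: s1^-1 s4 s3^-1 s4 s1^-1 s2 s4 s3 s1^-1 s3 on 5 strands, 10 crossings.
Writhe w = (#positive) - (#negative) = 6 - 4 = 2.
Computing the Kauffman bracket via state sum. There are 2^10 = 1024 states.
Each crossing splits two ways (0=vertical, 1=horizontal). The state's weight is A^(#A-smoothings - #B-smoothings) * d^(loops - 1).
Tabulate the states by total A-exponent and number of loops L (A-exp: L × count):
  A^10: L=5 ×1
  A^8: L=4 ×7, L=6 ×3
  A^6: L=3 ×18, L=5 ×26, L=7 ×1
  A^4: L=2 ×21, L=4 ×85, L=6 ×14
  A^2: L=1 ×9, L=3 ×137, L=5 ×62, L=7 ×2
  A^0: L=2 ×105, L=4 ×132, L=6 ×15
  A^-2: L=1 ×30, L=3 ×132, L=5 ×47, L=7 ×1
  A^-4: L=2 ×49, L=4 ×65, L=6 ×6
  A^-6: L=3 ×31, L=5 ×14
  A^-8: L=4 ×9, L=6 ×1
  A^-10: L=5 ×1
Each group contributes A^e * Σ count * d^(L-1):
Powers of d = -A^2 - A^-2: d^2 = A^4 + 2 + A^-4; d^3 = -A^6 - 3*A^2 - 3*A^-2 - A^-6; d^4 = A^8 + 4*A^4 + 6 + 4*A^-4 + A^-8; d^5 = -A^10 - 5*A^6 - 10*A^2 - 10*A^-2 - 5*A^-6 - A^-10; d^6 = A^12 + 6*A^8 + 15*A^4 + 20 + 15*A^-4 + 6*A^-8 + A^-12.
  A^10 * (d^4) = A^18 + 4*A^14 + 6*A^10 + 4*A^6 + A^2
  A^8 * (7*d^3 + 3*d^5) = -3*A^18 - 22*A^14 - 51*A^10 - 51*A^6 - 22*A^2 - 3*A^-2
  A^6 * (18*d^2 + 26*d^4 + d^6) = A^18 + 32*A^14 + 137*A^10 + 212*A^6 + 137*A^2 + 32*A^-2 + A^-6
  A^4 * (21*d + 85*d^3 + 14*d^5) = -14*A^14 - 155*A^10 - 416*A^6 - 416*A^2 - 155*A^-2 - 14*A^-6
  A^2 * (9 + 137*d^2 + 62*d^4 + 2*d^6) = 2*A^14 + 74*A^10 + 415*A^6 + 695*A^2 + 415*A^-2 + 74*A^-6 + 2*A^-10
  A^0 * (105*d + 132*d^3 + 15*d^5) = -15*A^10 - 207*A^6 - 651*A^2 - 651*A^-2 - 207*A^-6 - 15*A^-10
  A^-2 * (30 + 132*d^2 + 47*d^4 + d^6) = A^10 + 53*A^6 + 335*A^2 + 596*A^-2 + 335*A^-6 + 53*A^-10 + A^-14
  A^-4 * (49*d + 65*d^3 + 6*d^5) = -6*A^6 - 95*A^2 - 304*A^-2 - 304*A^-6 - 95*A^-10 - 6*A^-14
  A^-6 * (31*d^2 + 14*d^4) = 14*A^2 + 87*A^-2 + 146*A^-6 + 87*A^-10 + 14*A^-14
  A^-8 * (9*d^3 + d^5) = -A^2 - 14*A^-2 - 37*A^-6 - 37*A^-10 - 14*A^-14 - A^-18
  A^-10 * (d^4) = A^-2 + 4*A^-6 + 6*A^-10 + 4*A^-14 + A^-18
Summing the groups: <K> = -A^18 + 2*A^14 - 3*A^10 + 4*A^6 - 3*A^2 + 4*A^-2 - 2*A^-6 + A^-10 - A^-14
Normalise by the writhe: (-A^3)^(-w) = (-A^3)^(-2) = A^-6, so f(A) = A^-6 * <K> = -A^12 + 2*A^8 - 3*A^4 + 4 - 3*A^-4 + 4*A^-8 - 2*A^-12 + A^-16 - A^-20.
Substitute A = t^(-1/4), i.e. A^e → t^(-e/4): V(t) = -t^5 + t^4 - 2*t^3 + 4*t^2 - 3*t + 4 - 3*t^-1 + 2*t^-2 - t^-3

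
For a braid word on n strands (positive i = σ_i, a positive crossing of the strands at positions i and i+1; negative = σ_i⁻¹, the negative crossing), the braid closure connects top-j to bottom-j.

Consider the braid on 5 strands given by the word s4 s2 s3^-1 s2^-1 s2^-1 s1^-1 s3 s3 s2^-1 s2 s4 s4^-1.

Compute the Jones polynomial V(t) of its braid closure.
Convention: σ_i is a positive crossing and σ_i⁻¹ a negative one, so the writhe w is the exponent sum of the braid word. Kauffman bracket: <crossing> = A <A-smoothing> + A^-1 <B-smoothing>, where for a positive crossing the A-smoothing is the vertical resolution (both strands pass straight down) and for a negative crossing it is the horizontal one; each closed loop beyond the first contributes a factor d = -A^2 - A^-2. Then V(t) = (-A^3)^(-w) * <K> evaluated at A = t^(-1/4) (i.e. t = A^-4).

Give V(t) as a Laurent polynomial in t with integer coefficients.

t^2 - t + 1 - t^-1 + t^-2

Derivation:
The presented braid s4 s2 s3^-1 s2^-1 s2^-1 s1^-1 s3 s3 s2^-1 s2 s4 s4^-1 on 5 strands reduces by inverse Markov moves (closure unchanged at each step):
  Deconjugate: the word is γ·β·γ⁻¹ with γ = s4 (prefix) and γ⁻¹ = s4^-1 (suffix); strip both.
  Destabilize: the word has the form β·s4 where s4 occurs only as the final letter (β ∈ B_4); drop it and the last strand → 4 strands.
Reduced to β = s2 s3^-1 s2^-1 s2^-1 s1^-1 s3 s3 s2^-1 s2 on 4 strands, 9 crossings.
Compute on β:
First cancel adjacent σ_i σ_i⁻¹ pairs (Reidemeister II — same braid, same closure): s2 s3^-1 s2^-1 s2^-1 s1^-1 s3 s3 s2^-1 s2 → s2 s3^-1 s2^-1 s2^-1 s1^-1 s3 s3.
Braid: s2 s3^-1 s2^-1 s2^-1 s1^-1 s3 s3 on 4 strands, 7 crossings.
Writhe w = (#positive) - (#negative) = 3 - 4 = -1.
Enumerate smoothing states for the bracket polynomial. There are 2^7 = 128 states.
Smooth each crossing (0=||, 1=⌣⌢); contribution A^(Σ sign_k(1-2s_k)) * d^(L-1).
Tabulate the states by total A-exponent and number of loops L (A-exp: L × count):
  A^7: L=2 ×1
  A^5: L=1 ×2, L=3 ×5
  A^3: L=2 ×15, L=4 ×6
  A^1: L=1 ×9, L=3 ×24, L=5 ×2
  A^-1: L=2 ×22, L=4 ×13
  A^-3: L=1 ×2, L=3 ×17, L=5 ×2
  A^-5: L=2 ×3, L=4 ×4
  A^-7: L=3 ×1
Each group contributes A^e * Σ count * d^(L-1):
Powers of d = -A^2 - A^-2: d^2 = A^4 + 2 + A^-4; d^3 = -A^6 - 3*A^2 - 3*A^-2 - A^-6; d^4 = A^8 + 4*A^4 + 6 + 4*A^-4 + A^-8.
  A^7 * (d) = -A^9 - A^5
  A^5 * (2 + 5*d^2) = 5*A^9 + 12*A^5 + 5*A
  A^3 * (15*d + 6*d^3) = -6*A^9 - 33*A^5 - 33*A - 6*A^-3
  A^1 * (9 + 24*d^2 + 2*d^4) = 2*A^9 + 32*A^5 + 69*A + 32*A^-3 + 2*A^-7
  A^-1 * (22*d + 13*d^3) = -13*A^5 - 61*A - 61*A^-3 - 13*A^-7
  A^-3 * (2 + 17*d^2 + 2*d^4) = 2*A^5 + 25*A + 48*A^-3 + 25*A^-7 + 2*A^-11
  A^-5 * (3*d + 4*d^3) = -4*A - 15*A^-3 - 15*A^-7 - 4*A^-11
  A^-7 * (d^2) = A^-3 + 2*A^-7 + A^-11
Summing the groups: <K> = -A^5 + A - A^-3 + A^-7 - A^-11
Normalise by the writhe: (-A^3)^(-w) = (-A^3)^(1) = -A^3, so f(A) = -A^3 * <K> = A^8 - A^4 + 1 - A^-4 + A^-8.
Substitute A = t^(-1/4), i.e. A^e → t^(-e/4): V(t) = t^2 - t + 1 - t^-1 + t^-2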